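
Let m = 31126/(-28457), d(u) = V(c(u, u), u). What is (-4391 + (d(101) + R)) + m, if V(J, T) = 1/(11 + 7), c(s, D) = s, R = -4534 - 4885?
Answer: -7074372871/512226 ≈ -13811.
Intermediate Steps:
R = -9419
V(J, T) = 1/18
d(u) = 1/18
m = -31126/28457 (m = 31126*(-1/28457) = -31126/28457 ≈ -1.0938)
(-4391 + (d(101) + R)) + m = (-4391 + (1/18 - 9419)) - 31126/28457 = (-4391 - 169541/18) - 31126/28457 = -248579/18 - 31126/28457 = -7074372871/512226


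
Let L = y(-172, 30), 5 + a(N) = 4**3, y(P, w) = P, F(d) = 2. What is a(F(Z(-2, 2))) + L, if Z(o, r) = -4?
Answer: -113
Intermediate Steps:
a(N) = 59 (a(N) = -5 + 4**3 = -5 + 64 = 59)
L = -172
a(F(Z(-2, 2))) + L = 59 - 172 = -113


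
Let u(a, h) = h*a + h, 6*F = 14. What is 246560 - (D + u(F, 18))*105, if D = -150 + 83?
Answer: 247295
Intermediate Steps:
F = 7/3 (F = (⅙)*14 = 7/3 ≈ 2.3333)
u(a, h) = h + a*h (u(a, h) = a*h + h = h + a*h)
D = -67
246560 - (D + u(F, 18))*105 = 246560 - (-67 + 18*(1 + 7/3))*105 = 246560 - (-67 + 18*(10/3))*105 = 246560 - (-67 + 60)*105 = 246560 - (-7)*105 = 246560 - 1*(-735) = 246560 + 735 = 247295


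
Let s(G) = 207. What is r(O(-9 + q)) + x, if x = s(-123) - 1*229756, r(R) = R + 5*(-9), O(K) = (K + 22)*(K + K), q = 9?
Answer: -229594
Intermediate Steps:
O(K) = 2*K*(22 + K) (O(K) = (22 + K)*(2*K) = 2*K*(22 + K))
r(R) = -45 + R (r(R) = R - 45 = -45 + R)
x = -229549 (x = 207 - 1*229756 = 207 - 229756 = -229549)
r(O(-9 + q)) + x = (-45 + 2*(-9 + 9)*(22 + (-9 + 9))) - 229549 = (-45 + 2*0*(22 + 0)) - 229549 = (-45 + 2*0*22) - 229549 = (-45 + 0) - 229549 = -45 - 229549 = -229594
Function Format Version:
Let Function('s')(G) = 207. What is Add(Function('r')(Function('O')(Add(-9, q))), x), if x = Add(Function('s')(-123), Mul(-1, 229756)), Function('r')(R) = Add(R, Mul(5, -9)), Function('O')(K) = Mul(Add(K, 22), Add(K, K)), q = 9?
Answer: -229594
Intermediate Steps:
Function('O')(K) = Mul(2, K, Add(22, K)) (Function('O')(K) = Mul(Add(22, K), Mul(2, K)) = Mul(2, K, Add(22, K)))
Function('r')(R) = Add(-45, R) (Function('r')(R) = Add(R, -45) = Add(-45, R))
x = -229549 (x = Add(207, Mul(-1, 229756)) = Add(207, -229756) = -229549)
Add(Function('r')(Function('O')(Add(-9, q))), x) = Add(Add(-45, Mul(2, Add(-9, 9), Add(22, Add(-9, 9)))), -229549) = Add(Add(-45, Mul(2, 0, Add(22, 0))), -229549) = Add(Add(-45, Mul(2, 0, 22)), -229549) = Add(Add(-45, 0), -229549) = Add(-45, -229549) = -229594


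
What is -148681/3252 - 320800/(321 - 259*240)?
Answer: -2717014253/67033476 ≈ -40.532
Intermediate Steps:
-148681/3252 - 320800/(321 - 259*240) = -148681*1/3252 - 320800/(321 - 62160) = -148681/3252 - 320800/(-61839) = -148681/3252 - 320800*(-1/61839) = -148681/3252 + 320800/61839 = -2717014253/67033476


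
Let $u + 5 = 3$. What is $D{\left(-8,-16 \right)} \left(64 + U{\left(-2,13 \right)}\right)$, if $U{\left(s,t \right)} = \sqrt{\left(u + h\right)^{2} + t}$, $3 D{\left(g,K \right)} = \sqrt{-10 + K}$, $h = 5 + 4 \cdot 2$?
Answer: $\frac{i \sqrt{26} \left(64 + \sqrt{134}\right)}{3} \approx 128.45 i$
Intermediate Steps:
$u = -2$ ($u = -5 + 3 = -2$)
$h = 13$ ($h = 5 + 8 = 13$)
$D{\left(g,K \right)} = \frac{\sqrt{-10 + K}}{3}$
$U{\left(s,t \right)} = \sqrt{121 + t}$ ($U{\left(s,t \right)} = \sqrt{\left(-2 + 13\right)^{2} + t} = \sqrt{11^{2} + t} = \sqrt{121 + t}$)
$D{\left(-8,-16 \right)} \left(64 + U{\left(-2,13 \right)}\right) = \frac{\sqrt{-10 - 16}}{3} \left(64 + \sqrt{121 + 13}\right) = \frac{\sqrt{-26}}{3} \left(64 + \sqrt{134}\right) = \frac{i \sqrt{26}}{3} \left(64 + \sqrt{134}\right) = \frac{i \sqrt{26} \left(64 + \sqrt{134}\right)}{3}$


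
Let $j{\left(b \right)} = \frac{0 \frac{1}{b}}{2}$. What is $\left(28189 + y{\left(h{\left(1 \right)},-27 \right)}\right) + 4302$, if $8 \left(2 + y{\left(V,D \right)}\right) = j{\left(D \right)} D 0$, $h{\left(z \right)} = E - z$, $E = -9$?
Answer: $32489$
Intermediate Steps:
$j{\left(b \right)} = 0$ ($j{\left(b \right)} = 0 \cdot \frac{1}{2} = 0$)
$h{\left(z \right)} = -9 - z$
$y{\left(V,D \right)} = -2$ ($y{\left(V,D \right)} = -2 + \frac{0 D 0}{8} = -2 + \frac{0 \cdot 0}{8} = -2 + \frac{1}{8} \cdot 0 = -2 + 0 = -2$)
$\left(28189 + y{\left(h{\left(1 \right)},-27 \right)}\right) + 4302 = \left(28189 - 2\right) + 4302 = 28187 + 4302 = 32489$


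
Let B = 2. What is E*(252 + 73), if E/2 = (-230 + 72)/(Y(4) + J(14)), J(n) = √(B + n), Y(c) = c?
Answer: -25675/2 ≈ -12838.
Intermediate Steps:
J(n) = √(2 + n)
E = -79/2 (E = 2*((-230 + 72)/(4 + √(2 + 14))) = 2*(-158/(4 + √16)) = 2*(-158/(4 + 4)) = 2*(-158/8) = 2*(-158*⅛) = 2*(-79/4) = -79/2 ≈ -39.500)
E*(252 + 73) = -79*(252 + 73)/2 = -79/2*325 = -25675/2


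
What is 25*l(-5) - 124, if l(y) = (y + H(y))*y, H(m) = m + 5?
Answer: 501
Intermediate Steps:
H(m) = 5 + m
l(y) = y*(5 + 2*y) (l(y) = (y + (5 + y))*y = (5 + 2*y)*y = y*(5 + 2*y))
25*l(-5) - 124 = 25*(-5*(5 + 2*(-5))) - 124 = 25*(-5*(5 - 10)) - 124 = 25*(-5*(-5)) - 124 = 25*25 - 124 = 625 - 124 = 501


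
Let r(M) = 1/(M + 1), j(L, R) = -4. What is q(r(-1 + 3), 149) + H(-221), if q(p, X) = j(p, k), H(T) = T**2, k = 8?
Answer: 48837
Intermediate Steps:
r(M) = 1/(1 + M)
q(p, X) = -4
q(r(-1 + 3), 149) + H(-221) = -4 + (-221)**2 = -4 + 48841 = 48837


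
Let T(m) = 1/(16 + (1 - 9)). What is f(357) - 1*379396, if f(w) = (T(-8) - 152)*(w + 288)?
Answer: -3818843/8 ≈ -4.7736e+5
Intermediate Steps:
T(m) = ⅛ (T(m) = 1/(16 - 8) = 1/8 = ⅛)
f(w) = -43740 - 1215*w/8 (f(w) = (⅛ - 152)*(w + 288) = -1215*(288 + w)/8 = -43740 - 1215*w/8)
f(357) - 1*379396 = (-43740 - 1215/8*357) - 1*379396 = (-43740 - 433755/8) - 379396 = -783675/8 - 379396 = -3818843/8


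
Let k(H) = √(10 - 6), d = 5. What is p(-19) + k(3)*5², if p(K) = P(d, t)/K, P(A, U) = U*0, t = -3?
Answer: 50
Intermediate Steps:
k(H) = 2 (k(H) = √4 = 2)
P(A, U) = 0
p(K) = 0 (p(K) = 0/K = 0)
p(-19) + k(3)*5² = 0 + 2*5² = 0 + 2*25 = 0 + 50 = 50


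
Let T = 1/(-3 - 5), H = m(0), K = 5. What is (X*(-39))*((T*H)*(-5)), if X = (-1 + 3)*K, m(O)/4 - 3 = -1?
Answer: -1950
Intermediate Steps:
m(O) = 8 (m(O) = 12 + 4*(-1) = 12 - 4 = 8)
H = 8
T = -⅛ (T = 1/(-8) = -⅛ ≈ -0.12500)
X = 10 (X = (-1 + 3)*5 = 2*5 = 10)
(X*(-39))*((T*H)*(-5)) = (10*(-39))*(-⅛*8*(-5)) = -(-390)*(-5) = -390*5 = -1950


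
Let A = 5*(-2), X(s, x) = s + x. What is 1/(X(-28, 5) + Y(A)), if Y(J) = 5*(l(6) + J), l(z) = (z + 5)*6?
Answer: 1/257 ≈ 0.0038911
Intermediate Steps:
A = -10
l(z) = 30 + 6*z (l(z) = (5 + z)*6 = 30 + 6*z)
Y(J) = 330 + 5*J (Y(J) = 5*((30 + 6*6) + J) = 5*((30 + 36) + J) = 5*(66 + J) = 330 + 5*J)
1/(X(-28, 5) + Y(A)) = 1/((-28 + 5) + (330 + 5*(-10))) = 1/(-23 + (330 - 50)) = 1/(-23 + 280) = 1/257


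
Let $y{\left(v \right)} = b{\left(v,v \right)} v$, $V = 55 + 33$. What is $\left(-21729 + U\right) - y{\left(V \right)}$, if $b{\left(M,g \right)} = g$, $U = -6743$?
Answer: $-36216$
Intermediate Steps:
$V = 88$
$y{\left(v \right)} = v^{2}$ ($y{\left(v \right)} = v v = v^{2}$)
$\left(-21729 + U\right) - y{\left(V \right)} = \left(-21729 - 6743\right) - 88^{2} = -28472 - 7744 = -36216$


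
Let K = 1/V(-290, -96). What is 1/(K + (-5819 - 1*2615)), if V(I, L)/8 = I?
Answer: -2320/19566881 ≈ -0.00011857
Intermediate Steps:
V(I, L) = 8*I
K = -1/2320 (K = 1/(8*(-290)) = 1/(-2320) = -1/2320 ≈ -0.00043103)
1/(K + (-5819 - 1*2615)) = 1/(-1/2320 + (-5819 - 1*2615)) = 1/(-1/2320 + (-5819 - 2615)) = 1/(-1/2320 - 8434) = 1/(-19566881/2320) = -2320/19566881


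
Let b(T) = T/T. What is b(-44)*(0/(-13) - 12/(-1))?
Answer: 12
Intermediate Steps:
b(T) = 1
b(-44)*(0/(-13) - 12/(-1)) = 1*(0/(-13) - 12/(-1)) = 1*(0*(-1/13) - 12*(-1)) = 1*(0 + 12) = 1*12 = 12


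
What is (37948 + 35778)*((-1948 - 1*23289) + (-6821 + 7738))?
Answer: -1793016320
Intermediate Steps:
(37948 + 35778)*((-1948 - 1*23289) + (-6821 + 7738)) = 73726*((-1948 - 23289) + 917) = 73726*(-25237 + 917) = 73726*(-24320) = -1793016320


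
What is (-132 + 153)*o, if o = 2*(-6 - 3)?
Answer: -378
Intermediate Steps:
o = -18 (o = 2*(-9) = -18)
(-132 + 153)*o = (-132 + 153)*(-18) = 21*(-18) = -378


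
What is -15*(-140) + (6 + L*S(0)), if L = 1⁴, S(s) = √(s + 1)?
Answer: 2107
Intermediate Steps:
S(s) = √(1 + s)
L = 1
-15*(-140) + (6 + L*S(0)) = -15*(-140) + (6 + 1*√(1 + 0)) = 2100 + (6 + 1*√1) = 2100 + (6 + 1*1) = 2100 + (6 + 1) = 2100 + 7 = 2107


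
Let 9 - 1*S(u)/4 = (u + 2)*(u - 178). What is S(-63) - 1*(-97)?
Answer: -58671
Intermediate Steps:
S(u) = 36 - 4*(-178 + u)*(2 + u) (S(u) = 36 - 4*(u + 2)*(u - 178) = 36 - 4*(2 + u)*(-178 + u) = 36 - 4*(-178 + u)*(2 + u))
S(-63) - 1*(-97) = (1460 - 4*(-63)**2 + 704*(-63)) - 1*(-97) = (1460 - 4*3969 - 44352) + 97 = (1460 - 15876 - 44352) + 97 = -58768 + 97 = -58671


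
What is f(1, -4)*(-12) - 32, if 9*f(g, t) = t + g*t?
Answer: -64/3 ≈ -21.333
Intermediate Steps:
f(g, t) = t/9 + g*t/9 (f(g, t) = (t + g*t)/9 = t/9 + g*t/9)
f(1, -4)*(-12) - 32 = ((⅑)*(-4)*(1 + 1))*(-12) - 32 = ((⅑)*(-4)*2)*(-12) - 32 = -8/9*(-12) - 32 = 32/3 - 32 = -64/3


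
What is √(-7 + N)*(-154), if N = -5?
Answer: -308*I*√3 ≈ -533.47*I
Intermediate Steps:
√(-7 + N)*(-154) = √(-7 - 5)*(-154) = √(-12)*(-154) = (2*I*√3)*(-154) = -308*I*√3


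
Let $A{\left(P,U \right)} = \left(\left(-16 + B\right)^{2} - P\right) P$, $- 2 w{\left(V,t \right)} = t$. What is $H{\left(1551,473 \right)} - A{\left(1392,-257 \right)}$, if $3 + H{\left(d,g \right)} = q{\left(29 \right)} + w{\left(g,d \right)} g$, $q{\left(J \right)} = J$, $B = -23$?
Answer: $- \frac{1092707}{2} \approx -5.4635 \cdot 10^{5}$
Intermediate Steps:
$w{\left(V,t \right)} = - \frac{t}{2}$
$H{\left(d,g \right)} = 26 - \frac{d g}{2}$ ($H{\left(d,g \right)} = -3 + \left(29 + - \frac{d}{2} g\right) = -3 - \left(-29 + \frac{d g}{2}\right) = 26 - \frac{d g}{2}$)
$A{\left(P,U \right)} = P \left(1521 - P\right)$ ($A{\left(P,U \right)} = \left(\left(-16 - 23\right)^{2} - P\right) P = \left(\left(-39\right)^{2} - P\right) P = \left(1521 - P\right) P = P \left(1521 - P\right)$)
$H{\left(1551,473 \right)} - A{\left(1392,-257 \right)} = \left(26 - \frac{1551}{2} \cdot 473\right) - 1392 \left(1521 - 1392\right) = \left(26 - \frac{733623}{2}\right) - 1392 \left(1521 - 1392\right) = - \frac{733571}{2} - 1392 \cdot 129 = - \frac{733571}{2} - 179568 = - \frac{1092707}{2}$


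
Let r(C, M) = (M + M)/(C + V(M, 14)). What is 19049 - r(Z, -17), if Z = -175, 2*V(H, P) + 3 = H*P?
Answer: 11257891/591 ≈ 19049.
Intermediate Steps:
V(H, P) = -3/2 + H*P/2 (V(H, P) = -3/2 + (H*P)/2 = -3/2 + H*P/2)
r(C, M) = 2*M/(-3/2 + C + 7*M) (r(C, M) = (M + M)/(C + (-3/2 + (1/2)*M*14)) = (2*M)/(C + (-3/2 + 7*M)) = (2*M)/(-3/2 + C + 7*M) = 2*M/(-3/2 + C + 7*M))
19049 - r(Z, -17) = 19049 - 4*(-17)/(-3 + 2*(-175) + 14*(-17)) = 19049 - 4*(-17)/(-3 - 350 - 238) = 19049 - 4*(-17)/(-591) = 19049 - 4*(-17)*(-1)/591 = 19049 - 1*68/591 = 19049 - 68/591 = 11257891/591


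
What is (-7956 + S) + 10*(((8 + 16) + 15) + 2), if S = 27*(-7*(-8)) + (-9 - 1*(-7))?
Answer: -6036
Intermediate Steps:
S = 1510 (S = 27*56 + (-9 + 7) = 1512 - 2 = 1510)
(-7956 + S) + 10*(((8 + 16) + 15) + 2) = (-7956 + 1510) + 10*(((8 + 16) + 15) + 2) = -6446 + 10*((24 + 15) + 2) = -6446 + 10*(39 + 2) = -6446 + 10*41 = -6446 + 410 = -6036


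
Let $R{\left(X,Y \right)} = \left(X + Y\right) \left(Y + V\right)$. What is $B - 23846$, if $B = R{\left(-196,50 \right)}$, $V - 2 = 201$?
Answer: $-60784$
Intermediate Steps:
$V = 203$ ($V = 2 + 201 = 203$)
$R{\left(X,Y \right)} = \left(203 + Y\right) \left(X + Y\right)$ ($R{\left(X,Y \right)} = \left(X + Y\right) \left(Y + 203\right) = \left(X + Y\right) \left(203 + Y\right) = \left(203 + Y\right) \left(X + Y\right)$)
$B = -36938$ ($B = 50^{2} + 203 \left(-196\right) + 203 \cdot 50 - 9800 = 2500 - 39788 + 10150 - 9800 = -36938$)
$B - 23846 = -36938 - 23846 = -60784$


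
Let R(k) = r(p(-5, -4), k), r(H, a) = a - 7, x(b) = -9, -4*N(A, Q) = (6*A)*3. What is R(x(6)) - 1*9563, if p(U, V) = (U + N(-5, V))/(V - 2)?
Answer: -9579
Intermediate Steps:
N(A, Q) = -9*A/2 (N(A, Q) = -6*A*3/4 = -9*A/2)
p(U, V) = (45/2 + U)/(-2 + V) (p(U, V) = (U - 9/2*(-5))/(V - 2) = (U + 45/2)/(-2 + V) = (45/2 + U)/(-2 + V))
r(H, a) = -7 + a
R(k) = -7 + k
R(x(6)) - 1*9563 = (-7 - 9) - 1*9563 = -16 - 9563 = -9579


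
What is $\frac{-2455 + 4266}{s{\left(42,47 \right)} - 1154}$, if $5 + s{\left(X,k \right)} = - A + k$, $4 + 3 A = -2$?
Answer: $- \frac{1811}{1110} \approx -1.6315$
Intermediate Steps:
$A = -2$ ($A = - \frac{4}{3} + \frac{1}{3} \left(-2\right) = - \frac{4}{3} - \frac{2}{3} = -2$)
$s{\left(X,k \right)} = -3 + k$ ($s{\left(X,k \right)} = -5 + \left(\left(-1\right) \left(-2\right) + k\right) = -5 + \left(2 + k\right) = -3 + k$)
$\frac{-2455 + 4266}{s{\left(42,47 \right)} - 1154} = \frac{-2455 + 4266}{\left(-3 + 47\right) - 1154} = \frac{1811}{44 - 1154} = \frac{1811}{-1110} = 1811 \left(- \frac{1}{1110}\right) = - \frac{1811}{1110}$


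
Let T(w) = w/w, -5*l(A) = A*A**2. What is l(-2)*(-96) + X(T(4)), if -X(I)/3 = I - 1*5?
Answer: -708/5 ≈ -141.60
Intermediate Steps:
l(A) = -A**3/5 (l(A) = -A*A**2/5 = -A**3/5)
T(w) = 1
X(I) = 15 - 3*I (X(I) = -3*(I - 1*5) = -3*(I - 5) = -3*(-5 + I) = 15 - 3*I)
l(-2)*(-96) + X(T(4)) = -1/5*(-2)**3*(-96) + (15 - 3*1) = -1/5*(-8)*(-96) + (15 - 3) = (8/5)*(-96) + 12 = -768/5 + 12 = -708/5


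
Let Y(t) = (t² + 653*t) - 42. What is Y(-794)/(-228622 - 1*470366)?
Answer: -9326/58249 ≈ -0.16011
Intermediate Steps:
Y(t) = -42 + t² + 653*t
Y(-794)/(-228622 - 1*470366) = (-42 + (-794)² + 653*(-794))/(-228622 - 1*470366) = (-42 + 630436 - 518482)/(-228622 - 470366) = 111912/(-698988) = 111912*(-1/698988) = -9326/58249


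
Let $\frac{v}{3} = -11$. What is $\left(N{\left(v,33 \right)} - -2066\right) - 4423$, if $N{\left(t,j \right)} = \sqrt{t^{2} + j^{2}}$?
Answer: $-2357 + 33 \sqrt{2} \approx -2310.3$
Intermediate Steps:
$v = -33$ ($v = 3 \left(-11\right) = -33$)
$N{\left(t,j \right)} = \sqrt{j^{2} + t^{2}}$
$\left(N{\left(v,33 \right)} - -2066\right) - 4423 = \left(\sqrt{33^{2} + \left(-33\right)^{2}} - -2066\right) - 4423 = \left(\sqrt{1089 + 1089} + 2066\right) - 4423 = \left(\sqrt{2178} + 2066\right) - 4423 = \left(33 \sqrt{2} + 2066\right) - 4423 = \left(2066 + 33 \sqrt{2}\right) - 4423 = -2357 + 33 \sqrt{2}$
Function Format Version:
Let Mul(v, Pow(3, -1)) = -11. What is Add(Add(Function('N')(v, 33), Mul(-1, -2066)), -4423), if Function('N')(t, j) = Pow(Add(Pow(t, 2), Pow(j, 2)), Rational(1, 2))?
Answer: Add(-2357, Mul(33, Pow(2, Rational(1, 2)))) ≈ -2310.3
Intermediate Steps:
v = -33 (v = Mul(3, -11) = -33)
Function('N')(t, j) = Pow(Add(Pow(j, 2), Pow(t, 2)), Rational(1, 2))
Add(Add(Function('N')(v, 33), Mul(-1, -2066)), -4423) = Add(Add(Pow(Add(Pow(33, 2), Pow(-33, 2)), Rational(1, 2)), Mul(-1, -2066)), -4423) = Add(Add(Pow(Add(1089, 1089), Rational(1, 2)), 2066), -4423) = Add(Add(Pow(2178, Rational(1, 2)), 2066), -4423) = Add(Add(Mul(33, Pow(2, Rational(1, 2))), 2066), -4423) = Add(Add(2066, Mul(33, Pow(2, Rational(1, 2)))), -4423) = Add(-2357, Mul(33, Pow(2, Rational(1, 2))))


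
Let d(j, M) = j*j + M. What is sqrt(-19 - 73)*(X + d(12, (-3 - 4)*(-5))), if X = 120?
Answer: 598*I*sqrt(23) ≈ 2867.9*I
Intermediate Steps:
d(j, M) = M + j**2 (d(j, M) = j**2 + M = M + j**2)
sqrt(-19 - 73)*(X + d(12, (-3 - 4)*(-5))) = sqrt(-19 - 73)*(120 + ((-3 - 4)*(-5) + 12**2)) = sqrt(-92)*(120 + (-7*(-5) + 144)) = (2*I*sqrt(23))*(120 + (35 + 144)) = (2*I*sqrt(23))*(120 + 179) = (2*I*sqrt(23))*299 = 598*I*sqrt(23)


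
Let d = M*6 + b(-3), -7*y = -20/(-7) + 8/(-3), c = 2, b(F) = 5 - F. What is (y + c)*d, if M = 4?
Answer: 9280/147 ≈ 63.129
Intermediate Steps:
y = -4/147 (y = -(-20/(-7) + 8/(-3))/7 = -(-20*(-⅐) + 8*(-⅓))/7 = -(20/7 - 8/3)/7 = -⅐*4/21 = -4/147 ≈ -0.027211)
d = 32 (d = 4*6 + (5 - 1*(-3)) = 24 + (5 + 3) = 24 + 8 = 32)
(y + c)*d = (-4/147 + 2)*32 = (290/147)*32 = 9280/147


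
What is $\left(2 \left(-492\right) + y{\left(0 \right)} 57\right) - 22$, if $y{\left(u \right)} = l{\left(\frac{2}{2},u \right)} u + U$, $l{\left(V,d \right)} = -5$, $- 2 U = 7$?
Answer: $- \frac{2411}{2} \approx -1205.5$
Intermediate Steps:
$U = - \frac{7}{2}$ ($U = \left(- \frac{1}{2}\right) 7 = - \frac{7}{2} \approx -3.5$)
$y{\left(u \right)} = - \frac{7}{2} - 5 u$ ($y{\left(u \right)} = - 5 u - \frac{7}{2} = - \frac{7}{2} - 5 u$)
$\left(2 \left(-492\right) + y{\left(0 \right)} 57\right) - 22 = \left(2 \left(-492\right) + \left(- \frac{7}{2} - 0\right) 57\right) - 22 = \left(-984 + \left(- \frac{7}{2} + 0\right) 57\right) - 22 = \left(-984 - \frac{399}{2}\right) - 22 = - \frac{2367}{2} - 22 = - \frac{2411}{2}$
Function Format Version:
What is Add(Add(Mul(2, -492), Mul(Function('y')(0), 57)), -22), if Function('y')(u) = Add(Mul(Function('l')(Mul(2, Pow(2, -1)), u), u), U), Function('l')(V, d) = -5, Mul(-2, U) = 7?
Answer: Rational(-2411, 2) ≈ -1205.5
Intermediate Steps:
U = Rational(-7, 2) (U = Mul(Rational(-1, 2), 7) = Rational(-7, 2) ≈ -3.5000)
Function('y')(u) = Add(Rational(-7, 2), Mul(-5, u)) (Function('y')(u) = Add(Mul(-5, u), Rational(-7, 2)) = Add(Rational(-7, 2), Mul(-5, u)))
Add(Add(Mul(2, -492), Mul(Function('y')(0), 57)), -22) = Add(Add(Mul(2, -492), Mul(Add(Rational(-7, 2), Mul(-5, 0)), 57)), -22) = Add(Add(-984, Mul(Add(Rational(-7, 2), 0), 57)), -22) = Add(Add(-984, Mul(Rational(-7, 2), 57)), -22) = Add(Add(-984, Rational(-399, 2)), -22) = Add(Rational(-2367, 2), -22) = Rational(-2411, 2)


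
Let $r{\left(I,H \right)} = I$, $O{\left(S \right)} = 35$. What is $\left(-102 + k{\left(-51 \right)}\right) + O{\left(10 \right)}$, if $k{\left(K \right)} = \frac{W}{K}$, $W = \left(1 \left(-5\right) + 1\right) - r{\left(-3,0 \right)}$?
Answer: $- \frac{3416}{51} \approx -66.98$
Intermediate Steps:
$W = -1$ ($W = \left(1 \left(-5\right) + 1\right) - -3 = \left(-5 + 1\right) + 3 = -4 + 3 = -1$)
$k{\left(K \right)} = - \frac{1}{K}$
$\left(-102 + k{\left(-51 \right)}\right) + O{\left(10 \right)} = \left(-102 - \frac{1}{-51}\right) + 35 = \left(-102 - - \frac{1}{51}\right) + 35 = \left(-102 + \frac{1}{51}\right) + 35 = - \frac{5201}{51} + 35 = - \frac{3416}{51}$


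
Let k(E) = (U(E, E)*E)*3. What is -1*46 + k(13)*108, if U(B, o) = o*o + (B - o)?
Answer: 711782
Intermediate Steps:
U(B, o) = B + o**2 - o (U(B, o) = o**2 + (B - o) = B + o**2 - o)
k(E) = 3*E**3 (k(E) = ((E + E**2 - E)*E)*3 = (E**2*E)*3 = E**3*3 = 3*E**3)
-1*46 + k(13)*108 = -1*46 + (3*13**3)*108 = -46 + (3*2197)*108 = -46 + 6591*108 = -46 + 711828 = 711782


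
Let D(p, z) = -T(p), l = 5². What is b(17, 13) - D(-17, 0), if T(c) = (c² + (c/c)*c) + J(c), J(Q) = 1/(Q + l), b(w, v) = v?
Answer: 2281/8 ≈ 285.13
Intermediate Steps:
l = 25
J(Q) = 1/(25 + Q) (J(Q) = 1/(Q + 25) = 1/(25 + Q))
T(c) = c + c² + 1/(25 + c) (T(c) = (c² + (c/c)*c) + 1/(25 + c) = (c² + 1*c) + 1/(25 + c) = (c² + c) + 1/(25 + c) = (c + c²) + 1/(25 + c) = c + c² + 1/(25 + c))
D(p, z) = -(1 + p*(1 + p)*(25 + p))/(25 + p)
b(17, 13) - D(-17, 0) = 13 - (-1 - 17*(-1 - 1*(-17))*(25 - 17))/(25 - 17) = 13 - (-1 - 17*(-1 + 17)*8)/8 = 13 - (-1 - 17*16*8)/8 = 13 - (-1 - 2176)/8 = 13 - (-2177)/8 = 13 - 1*(-2177/8) = 13 + 2177/8 = 2281/8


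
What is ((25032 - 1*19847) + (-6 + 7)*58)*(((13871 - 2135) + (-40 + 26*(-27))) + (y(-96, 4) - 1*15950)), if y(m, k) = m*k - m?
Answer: -27494292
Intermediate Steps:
y(m, k) = -m + k*m (y(m, k) = k*m - m = -m + k*m)
((25032 - 1*19847) + (-6 + 7)*58)*(((13871 - 2135) + (-40 + 26*(-27))) + (y(-96, 4) - 1*15950)) = ((25032 - 1*19847) + (-6 + 7)*58)*(((13871 - 2135) + (-40 + 26*(-27))) + (-96*(-1 + 4) - 1*15950)) = ((25032 - 19847) + 1*58)*((11736 + (-40 - 702)) + (-96*3 - 15950)) = (5185 + 58)*((11736 - 742) + (-288 - 15950)) = 5243*(10994 - 16238) = 5243*(-5244) = -27494292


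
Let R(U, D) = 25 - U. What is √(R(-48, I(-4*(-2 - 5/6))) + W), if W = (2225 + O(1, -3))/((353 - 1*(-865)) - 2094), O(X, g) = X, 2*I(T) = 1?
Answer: 9*√18542/146 ≈ 8.3940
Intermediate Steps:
I(T) = ½ (I(T) = (½)*1 = ½)
W = -371/146 (W = (2225 + 1)/((353 - 1*(-865)) - 2094) = 2226/((353 + 865) - 2094) = 2226/(1218 - 2094) = 2226/(-876) = 2226*(-1/876) = -371/146 ≈ -2.5411)
√(R(-48, I(-4*(-2 - 5/6))) + W) = √((25 - 1*(-48)) - 371/146) = √((25 + 48) - 371/146) = √(73 - 371/146) = √(10287/146) = 9*√18542/146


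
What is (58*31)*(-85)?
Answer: -152830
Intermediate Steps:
(58*31)*(-85) = 1798*(-85) = -152830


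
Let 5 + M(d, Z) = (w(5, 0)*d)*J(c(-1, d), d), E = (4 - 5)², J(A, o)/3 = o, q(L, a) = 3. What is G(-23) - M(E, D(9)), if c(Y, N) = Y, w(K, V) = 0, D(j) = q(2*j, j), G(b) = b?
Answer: -18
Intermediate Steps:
D(j) = 3
J(A, o) = 3*o
E = 1 (E = (-1)² = 1)
M(d, Z) = -5 (M(d, Z) = -5 + (0*d)*(3*d) = -5 + 0*(3*d) = -5 + 0 = -5)
G(-23) - M(E, D(9)) = -23 - 1*(-5) = -23 + 5 = -18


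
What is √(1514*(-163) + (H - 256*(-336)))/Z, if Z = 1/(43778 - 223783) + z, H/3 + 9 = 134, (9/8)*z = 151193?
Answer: 1620045*I*√160391/217723967711 ≈ 0.00298*I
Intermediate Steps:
z = 1209544/9 (z = (8/9)*151193 = 1209544/9 ≈ 1.3439e+5)
H = 375 (H = -27 + 3*134 = -27 + 402 = 375)
Z = 217723967711/1620045 (Z = 1/(43778 - 223783) + 1209544/9 = 1/(-180005) + 1209544/9 = -1/180005 + 1209544/9 = 217723967711/1620045 ≈ 1.3439e+5)
√(1514*(-163) + (H - 256*(-336)))/Z = √(1514*(-163) + (375 - 256*(-336)))/(217723967711/1620045) = √(-246782 + (375 + 86016))*(1620045/217723967711) = √(-246782 + 86391)*(1620045/217723967711) = √(-160391)*(1620045/217723967711) = (I*√160391)*(1620045/217723967711) = 1620045*I*√160391/217723967711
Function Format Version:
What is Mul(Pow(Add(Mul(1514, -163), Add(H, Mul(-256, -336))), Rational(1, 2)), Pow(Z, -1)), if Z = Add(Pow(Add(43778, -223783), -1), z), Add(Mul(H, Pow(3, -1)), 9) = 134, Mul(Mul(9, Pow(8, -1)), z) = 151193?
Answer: Mul(Rational(1620045, 217723967711), I, Pow(160391, Rational(1, 2))) ≈ Mul(0.0029800, I)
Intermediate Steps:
z = Rational(1209544, 9) (z = Mul(Rational(8, 9), 151193) = Rational(1209544, 9) ≈ 1.3439e+5)
H = 375 (H = Add(-27, Mul(3, 134)) = Add(-27, 402) = 375)
Z = Rational(217723967711, 1620045) (Z = Add(Pow(Add(43778, -223783), -1), Rational(1209544, 9)) = Add(Pow(-180005, -1), Rational(1209544, 9)) = Add(Rational(-1, 180005), Rational(1209544, 9)) = Rational(217723967711, 1620045) ≈ 1.3439e+5)
Mul(Pow(Add(Mul(1514, -163), Add(H, Mul(-256, -336))), Rational(1, 2)), Pow(Z, -1)) = Mul(Pow(Add(Mul(1514, -163), Add(375, Mul(-256, -336))), Rational(1, 2)), Pow(Rational(217723967711, 1620045), -1)) = Mul(Pow(Add(-246782, Add(375, 86016)), Rational(1, 2)), Rational(1620045, 217723967711)) = Mul(Pow(Add(-246782, 86391), Rational(1, 2)), Rational(1620045, 217723967711)) = Mul(Pow(-160391, Rational(1, 2)), Rational(1620045, 217723967711)) = Mul(Mul(I, Pow(160391, Rational(1, 2))), Rational(1620045, 217723967711)) = Mul(Rational(1620045, 217723967711), I, Pow(160391, Rational(1, 2)))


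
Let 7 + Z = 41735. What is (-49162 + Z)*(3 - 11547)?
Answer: 85818096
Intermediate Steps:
Z = 41728 (Z = -7 + 41735 = 41728)
(-49162 + Z)*(3 - 11547) = (-49162 + 41728)*(3 - 11547) = -7434*(-11544) = 85818096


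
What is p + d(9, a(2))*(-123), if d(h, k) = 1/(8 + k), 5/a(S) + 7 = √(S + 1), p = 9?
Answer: -6426/803 - 205*√3/803 ≈ -8.4447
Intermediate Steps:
a(S) = 5/(-7 + √(1 + S)) (a(S) = 5/(-7 + √(S + 1)) = 5/(-7 + √(1 + S)))
p + d(9, a(2))*(-123) = 9 - 123/(8 + 5/(-7 + √(1 + 2))) = 9 - 123/(8 + 5/(-7 + √3))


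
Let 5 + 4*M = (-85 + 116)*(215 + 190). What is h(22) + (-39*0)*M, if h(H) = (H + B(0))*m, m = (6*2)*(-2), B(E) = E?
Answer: -528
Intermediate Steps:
M = 6275/2 (M = -5/4 + ((-85 + 116)*(215 + 190))/4 = -5/4 + (31*405)/4 = -5/4 + (1/4)*12555 = -5/4 + 12555/4 = 6275/2 ≈ 3137.5)
m = -24 (m = 12*(-2) = -24)
h(H) = -24*H (h(H) = (H + 0)*(-24) = H*(-24) = -24*H)
h(22) + (-39*0)*M = -24*22 - 39*0*(6275/2) = -528 + 0*(6275/2) = -528 + 0 = -528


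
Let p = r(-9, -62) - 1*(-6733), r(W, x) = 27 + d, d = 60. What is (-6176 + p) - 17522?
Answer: -16878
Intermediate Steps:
r(W, x) = 87 (r(W, x) = 27 + 60 = 87)
p = 6820 (p = 87 - 1*(-6733) = 87 + 6733 = 6820)
(-6176 + p) - 17522 = (-6176 + 6820) - 17522 = 644 - 17522 = -16878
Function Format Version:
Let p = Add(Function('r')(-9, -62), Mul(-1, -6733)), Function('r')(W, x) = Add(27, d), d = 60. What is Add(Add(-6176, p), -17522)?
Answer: -16878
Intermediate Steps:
Function('r')(W, x) = 87 (Function('r')(W, x) = Add(27, 60) = 87)
p = 6820 (p = Add(87, Mul(-1, -6733)) = Add(87, 6733) = 6820)
Add(Add(-6176, p), -17522) = Add(Add(-6176, 6820), -17522) = Add(644, -17522) = -16878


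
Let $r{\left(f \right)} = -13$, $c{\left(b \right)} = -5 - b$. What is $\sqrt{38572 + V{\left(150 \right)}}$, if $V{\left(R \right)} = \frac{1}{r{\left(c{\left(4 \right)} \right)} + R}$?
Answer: $\frac{17 \sqrt{2505045}}{137} \approx 196.4$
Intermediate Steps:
$V{\left(R \right)} = \frac{1}{-13 + R}$
$\sqrt{38572 + V{\left(150 \right)}} = \sqrt{38572 + \frac{1}{-13 + 150}} = \sqrt{38572 + \frac{1}{137}} = \sqrt{\frac{5284365}{137}} = \frac{17 \sqrt{2505045}}{137}$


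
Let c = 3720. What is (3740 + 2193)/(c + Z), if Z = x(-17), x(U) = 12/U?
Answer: 100861/63228 ≈ 1.5952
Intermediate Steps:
Z = -12/17 (Z = 12/(-17) = 12*(-1/17) = -12/17 ≈ -0.70588)
(3740 + 2193)/(c + Z) = (3740 + 2193)/(3720 - 12/17) = 5933/(63228/17) = 5933*(17/63228) = 100861/63228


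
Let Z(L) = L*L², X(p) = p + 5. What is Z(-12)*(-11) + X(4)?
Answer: 19017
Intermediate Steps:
X(p) = 5 + p
Z(L) = L³
Z(-12)*(-11) + X(4) = (-12)³*(-11) + (5 + 4) = -1728*(-11) + 9 = 19008 + 9 = 19017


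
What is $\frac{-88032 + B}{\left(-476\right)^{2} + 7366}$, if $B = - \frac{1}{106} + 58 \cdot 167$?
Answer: $- \frac{8304677}{24797852} \approx -0.3349$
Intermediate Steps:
$B = \frac{1026715}{106}$ ($B = \left(-1\right) \frac{1}{106} + 9686 = - \frac{1}{106} + 9686 = \frac{1026715}{106} \approx 9686.0$)
$\frac{-88032 + B}{\left(-476\right)^{2} + 7366} = \frac{-88032 + \frac{1026715}{106}}{\left(-476\right)^{2} + 7366} = - \frac{8304677}{106 \left(226576 + 7366\right)} = - \frac{8304677}{106 \cdot 233942} = \left(- \frac{8304677}{106}\right) \frac{1}{233942} = - \frac{8304677}{24797852}$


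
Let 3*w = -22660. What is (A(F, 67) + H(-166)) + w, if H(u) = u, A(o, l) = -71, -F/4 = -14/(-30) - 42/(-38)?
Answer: -23371/3 ≈ -7790.3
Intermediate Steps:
F = -1792/285 (F = -4*(-14/(-30) - 42/(-38)) = -4*(-14*(-1/30) - 42*(-1/38)) = -4*(7/15 + 21/19) = -4*448/285 = -1792/285 ≈ -6.2877)
w = -22660/3 (w = (1/3)*(-22660) = -22660/3 ≈ -7553.3)
(A(F, 67) + H(-166)) + w = (-71 - 166) - 22660/3 = -237 - 22660/3 = -23371/3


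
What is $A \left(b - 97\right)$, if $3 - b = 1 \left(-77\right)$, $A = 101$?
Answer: $-1717$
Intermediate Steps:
$b = 80$ ($b = 3 - 1 \left(-77\right) = 3 - -77 = 3 + 77 = 80$)
$A \left(b - 97\right) = 101 \left(80 - 97\right) = 101 \left(-17\right) = -1717$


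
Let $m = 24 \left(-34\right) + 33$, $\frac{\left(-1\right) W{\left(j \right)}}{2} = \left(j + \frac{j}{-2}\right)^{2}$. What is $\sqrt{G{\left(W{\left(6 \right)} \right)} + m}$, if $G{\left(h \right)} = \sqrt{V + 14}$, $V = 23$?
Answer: $\sqrt{-783 + \sqrt{37}} \approx 27.873 i$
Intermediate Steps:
$W{\left(j \right)} = - \frac{j^{2}}{2}$ ($W{\left(j \right)} = - 2 \left(j + \frac{j}{-2}\right)^{2} = - 2 \left(j + j \left(- \frac{1}{2}\right)\right)^{2} = - 2 \left(j - \frac{j}{2}\right)^{2} = - 2 \left(\frac{j}{2}\right)^{2} = - 2 \frac{j^{2}}{4} = - \frac{j^{2}}{2}$)
$G{\left(h \right)} = \sqrt{37}$ ($G{\left(h \right)} = \sqrt{23 + 14} = \sqrt{37}$)
$m = -783$ ($m = -816 + 33 = -783$)
$\sqrt{G{\left(W{\left(6 \right)} \right)} + m} = \sqrt{\sqrt{37} - 783} = \sqrt{-783 + \sqrt{37}}$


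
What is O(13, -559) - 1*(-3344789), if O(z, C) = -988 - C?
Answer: 3344360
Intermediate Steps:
O(13, -559) - 1*(-3344789) = (-988 - 1*(-559)) - 1*(-3344789) = (-988 + 559) + 3344789 = -429 + 3344789 = 3344360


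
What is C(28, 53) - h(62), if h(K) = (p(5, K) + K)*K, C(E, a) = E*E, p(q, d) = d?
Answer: -6904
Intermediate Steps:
C(E, a) = E²
h(K) = 2*K² (h(K) = (K + K)*K = (2*K)*K = 2*K²)
C(28, 53) - h(62) = 28² - 2*62² = 784 - 2*3844 = 784 - 1*7688 = 784 - 7688 = -6904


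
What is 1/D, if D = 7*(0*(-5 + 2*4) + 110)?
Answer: 1/770 ≈ 0.0012987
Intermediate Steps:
D = 770 (D = 7*(0*(-5 + 8) + 110) = 7*(0*3 + 110) = 7*(0 + 110) = 7*110 = 770)
1/D = 1/770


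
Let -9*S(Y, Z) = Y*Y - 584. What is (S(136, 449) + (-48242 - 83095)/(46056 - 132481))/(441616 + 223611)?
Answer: -1546862567/517430191275 ≈ -0.0029895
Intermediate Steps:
S(Y, Z) = 584/9 - Y²/9 (S(Y, Z) = -(Y*Y - 584)/9 = -(Y² - 584)/9 = -(-584 + Y²)/9 = 584/9 - Y²/9)
(S(136, 449) + (-48242 - 83095)/(46056 - 132481))/(441616 + 223611) = ((584/9 - ⅑*136²) + (-48242 - 83095)/(46056 - 132481))/(441616 + 223611) = ((584/9 - ⅑*18496) - 131337/(-86425))/665227 = ((584/9 - 18496/9) - 131337*(-1/86425))*(1/665227) = (-17912/9 + 131337/86425)*(1/665227) = -1546862567/777825*1/665227 = -1546862567/517430191275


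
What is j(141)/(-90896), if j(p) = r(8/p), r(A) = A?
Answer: -1/1602042 ≈ -6.2420e-7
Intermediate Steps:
j(p) = 8/p
j(141)/(-90896) = (8/141)/(-90896) = (8*(1/141))*(-1/90896) = (8/141)*(-1/90896) = -1/1602042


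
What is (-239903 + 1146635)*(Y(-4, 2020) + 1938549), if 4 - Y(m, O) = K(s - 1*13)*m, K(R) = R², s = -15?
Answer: 1760591550348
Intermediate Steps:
Y(m, O) = 4 - 784*m (Y(m, O) = 4 - (-15 - 1*13)²*m = 4 - (-15 - 13)²*m = 4 - (-28)²*m = 4 - 784*m)
(-239903 + 1146635)*(Y(-4, 2020) + 1938549) = (-239903 + 1146635)*((4 - 784*(-4)) + 1938549) = 906732*((4 + 3136) + 1938549) = 906732*(3140 + 1938549) = 906732*1941689 = 1760591550348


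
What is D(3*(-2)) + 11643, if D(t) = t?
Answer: 11637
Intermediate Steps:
D(3*(-2)) + 11643 = 3*(-2) + 11643 = -6 + 11643 = 11637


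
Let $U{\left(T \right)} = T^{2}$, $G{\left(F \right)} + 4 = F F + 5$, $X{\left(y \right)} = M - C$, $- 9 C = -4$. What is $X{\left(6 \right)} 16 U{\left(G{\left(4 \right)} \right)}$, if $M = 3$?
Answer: $\frac{106352}{9} \approx 11817.0$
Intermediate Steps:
$C = \frac{4}{9}$ ($C = \left(- \frac{1}{9}\right) \left(-4\right) = \frac{4}{9} \approx 0.44444$)
$X{\left(y \right)} = \frac{23}{9}$ ($X{\left(y \right)} = 3 - \frac{4}{9} = \frac{23}{9}$)
$G{\left(F \right)} = 1 + F^{2}$ ($G{\left(F \right)} = -4 + \left(F F + 5\right) = -4 + \left(F^{2} + 5\right) = -4 + \left(5 + F^{2}\right) = 1 + F^{2}$)
$X{\left(6 \right)} 16 U{\left(G{\left(4 \right)} \right)} = \frac{23}{9} \cdot 16 \left(1 + 4^{2}\right)^{2} = \frac{368 \left(1 + 16\right)^{2}}{9} = \frac{368 \cdot 17^{2}}{9} = \frac{368}{9} \cdot 289 = \frac{106352}{9}$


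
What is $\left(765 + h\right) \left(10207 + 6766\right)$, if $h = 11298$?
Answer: $204745299$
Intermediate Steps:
$\left(765 + h\right) \left(10207 + 6766\right) = \left(765 + 11298\right) \left(10207 + 6766\right) = 12063 \cdot 16973 = 204745299$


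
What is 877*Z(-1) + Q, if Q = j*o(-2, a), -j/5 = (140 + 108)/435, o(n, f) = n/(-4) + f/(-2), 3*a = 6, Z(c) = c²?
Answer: 76423/87 ≈ 878.42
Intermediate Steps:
a = 2 (a = (⅓)*6 = 2)
o(n, f) = -f/2 - n/4 (o(n, f) = n*(-¼) + f*(-½) = -n/4 - f/2 = -f/2 - n/4)
j = -248/87 (j = -5*(140 + 108)/435 = -1240/435 = -5*248/435 = -248/87 ≈ -2.8506)
Q = 124/87 (Q = -248*(-½*2 - ¼*(-2))/87 = -248*(-1 + ½)/87 = -248/87*(-½) = 124/87 ≈ 1.4253)
877*Z(-1) + Q = 877*(-1)² + 124/87 = 877*1 + 124/87 = 877 + 124/87 = 76423/87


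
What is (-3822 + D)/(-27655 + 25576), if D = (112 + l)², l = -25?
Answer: -1249/693 ≈ -1.8023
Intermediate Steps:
D = 7569 (D = (112 - 25)² = 87² = 7569)
(-3822 + D)/(-27655 + 25576) = (-3822 + 7569)/(-27655 + 25576) = 3747/(-2079) = 3747*(-1/2079) = -1249/693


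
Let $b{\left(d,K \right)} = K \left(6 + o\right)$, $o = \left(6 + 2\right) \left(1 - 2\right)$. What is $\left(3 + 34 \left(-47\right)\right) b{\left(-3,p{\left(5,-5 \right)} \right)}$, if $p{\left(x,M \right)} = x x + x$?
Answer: $95700$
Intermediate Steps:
$p{\left(x,M \right)} = x + x^{2}$ ($p{\left(x,M \right)} = x^{2} + x = x + x^{2}$)
$o = -8$ ($o = 8 \left(-1\right) = -8$)
$b{\left(d,K \right)} = - 2 K$ ($b{\left(d,K \right)} = K \left(6 - 8\right) = K \left(-2\right) = - 2 K$)
$\left(3 + 34 \left(-47\right)\right) b{\left(-3,p{\left(5,-5 \right)} \right)} = \left(3 + 34 \left(-47\right)\right) \left(- 2 \cdot 5 \left(1 + 5\right)\right) = \left(3 - 1598\right) \left(- 2 \cdot 5 \cdot 6\right) = - 1595 \left(\left(-2\right) 30\right) = \left(-1595\right) \left(-60\right) = 95700$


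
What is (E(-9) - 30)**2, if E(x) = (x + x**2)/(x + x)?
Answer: 1156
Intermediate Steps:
E(x) = (x + x**2)/(2*x) (E(x) = (x + x**2)/((2*x)) = (x + x**2)*(1/(2*x)) = (x + x**2)/(2*x))
(E(-9) - 30)**2 = ((1/2 + (1/2)*(-9)) - 30)**2 = ((1/2 - 9/2) - 30)**2 = (-4 - 30)**2 = (-34)**2 = 1156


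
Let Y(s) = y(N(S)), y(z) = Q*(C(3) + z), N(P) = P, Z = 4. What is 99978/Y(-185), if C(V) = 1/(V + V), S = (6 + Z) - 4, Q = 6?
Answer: 99978/37 ≈ 2702.1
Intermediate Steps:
S = 6 (S = (6 + 4) - 4 = 10 - 4 = 6)
C(V) = 1/(2*V)
y(z) = 1 + 6*z (y(z) = 6*((½)/3 + z) = 6*((½)*(⅓) + z) = 6*(⅙ + z) = 1 + 6*z)
Y(s) = 37 (Y(s) = 1 + 6*6 = 1 + 36 = 37)
99978/Y(-185) = 99978/37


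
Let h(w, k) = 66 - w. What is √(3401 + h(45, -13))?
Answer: √3422 ≈ 58.498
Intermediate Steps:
√(3401 + h(45, -13)) = √(3401 + (66 - 1*45)) = √(3401 + (66 - 45)) = √(3401 + 21) = √3422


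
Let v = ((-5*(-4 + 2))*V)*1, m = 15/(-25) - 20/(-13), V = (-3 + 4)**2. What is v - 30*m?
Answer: -236/13 ≈ -18.154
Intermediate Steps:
V = 1 (V = 1**2 = 1)
m = 61/65 (m = 15*(-1/25) - 20*(-1/13) = -3/5 + 20/13 = 61/65 ≈ 0.93846)
v = 10 (v = (-5*(-4 + 2)*1)*1 = (-5*(-2)*1)*1 = (10*1)*1 = 10*1 = 10)
v - 30*m = 10 - 30*61/65 = 10 - 366/13 = -236/13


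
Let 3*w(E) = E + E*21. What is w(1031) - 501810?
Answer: -1482748/3 ≈ -4.9425e+5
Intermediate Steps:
w(E) = 22*E/3 (w(E) = (E + E*21)/3 = (E + 21*E)/3 = (22*E)/3 = 22*E/3)
w(1031) - 501810 = (22/3)*1031 - 501810 = 22682/3 - 501810 = -1482748/3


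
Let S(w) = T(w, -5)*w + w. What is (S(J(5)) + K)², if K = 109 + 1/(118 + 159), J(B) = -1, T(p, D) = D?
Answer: 979815204/76729 ≈ 12770.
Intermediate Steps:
S(w) = -4*w (S(w) = -5*w + w = -4*w)
K = 30194/277 (K = 109 + 1/277 = 30194/277 ≈ 109.00)
(S(J(5)) + K)² = (-4*(-1) + 30194/277)² = (4 + 30194/277)² = (31302/277)² = 979815204/76729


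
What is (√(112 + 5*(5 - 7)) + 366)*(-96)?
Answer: -35136 - 96*√102 ≈ -36106.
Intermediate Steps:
(√(112 + 5*(5 - 7)) + 366)*(-96) = (√(112 + 5*(-2)) + 366)*(-96) = (√(112 - 10) + 366)*(-96) = (√102 + 366)*(-96) = (366 + √102)*(-96) = -35136 - 96*√102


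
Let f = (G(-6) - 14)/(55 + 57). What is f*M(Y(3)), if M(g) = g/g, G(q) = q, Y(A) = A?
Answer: -5/28 ≈ -0.17857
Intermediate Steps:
M(g) = 1
f = -5/28 (f = (-6 - 14)/(55 + 57) = -20/112 = -20*1/112 = -5/28 ≈ -0.17857)
f*M(Y(3)) = -5/28*1 = -5/28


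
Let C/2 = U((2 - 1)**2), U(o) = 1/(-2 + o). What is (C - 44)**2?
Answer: 2116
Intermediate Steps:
C = -2 (C = 2/(-2 + (2 - 1)**2) = 2/(-2 + 1**2) = 2/(-2 + 1) = 2/(-1) = 2*(-1) = -2)
(C - 44)**2 = (-2 - 44)**2 = (-46)**2 = 2116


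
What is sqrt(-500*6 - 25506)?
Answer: I*sqrt(28506) ≈ 168.84*I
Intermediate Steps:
sqrt(-500*6 - 25506) = sqrt(-3000 - 25506) = sqrt(-28506) = I*sqrt(28506)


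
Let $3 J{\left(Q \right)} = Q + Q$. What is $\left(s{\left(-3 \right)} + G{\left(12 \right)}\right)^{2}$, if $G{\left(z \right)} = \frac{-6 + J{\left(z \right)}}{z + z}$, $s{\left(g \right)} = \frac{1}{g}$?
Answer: $\frac{1}{16} \approx 0.0625$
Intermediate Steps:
$J{\left(Q \right)} = \frac{2 Q}{3}$ ($J{\left(Q \right)} = \frac{Q + Q}{3} = \frac{2 Q}{3}$)
$G{\left(z \right)} = \frac{-6 + \frac{2 z}{3}}{2 z}$ ($G{\left(z \right)} = \frac{-6 + \frac{2 z}{3}}{z + z} = \frac{-6 + \frac{2 z}{3}}{2 z}$)
$\left(s{\left(-3 \right)} + G{\left(12 \right)}\right)^{2} = \left(\frac{1}{-3} + \frac{-9 + 12}{3 \cdot 12}\right)^{2} = \left(- \frac{1}{3} + \frac{1}{3} \cdot \frac{1}{12} \cdot 3\right)^{2} = \left(- \frac{1}{3} + \frac{1}{12}\right)^{2} = \left(- \frac{1}{4}\right)^{2} = \frac{1}{16}$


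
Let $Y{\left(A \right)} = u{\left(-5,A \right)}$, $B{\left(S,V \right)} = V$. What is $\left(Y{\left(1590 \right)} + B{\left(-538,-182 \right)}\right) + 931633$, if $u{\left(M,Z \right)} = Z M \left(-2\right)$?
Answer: $947351$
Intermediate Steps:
$u{\left(M,Z \right)} = - 2 M Z$ ($u{\left(M,Z \right)} = M Z \left(-2\right) = - 2 M Z$)
$Y{\left(A \right)} = 10 A$ ($Y{\left(A \right)} = \left(-2\right) \left(-5\right) A = 10 A$)
$\left(Y{\left(1590 \right)} + B{\left(-538,-182 \right)}\right) + 931633 = \left(10 \cdot 1590 - 182\right) + 931633 = \left(15900 - 182\right) + 931633 = 15718 + 931633 = 947351$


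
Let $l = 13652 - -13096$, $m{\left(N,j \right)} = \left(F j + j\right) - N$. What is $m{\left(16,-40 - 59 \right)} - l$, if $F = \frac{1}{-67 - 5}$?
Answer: $- \frac{214893}{8} \approx -26862.0$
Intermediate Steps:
$F = - \frac{1}{72}$ ($F = \frac{1}{-72} = - \frac{1}{72} \approx -0.013889$)
$m{\left(N,j \right)} = - N + \frac{71 j}{72}$ ($m{\left(N,j \right)} = \left(- \frac{j}{72} + j\right) - N = \frac{71 j}{72} - N = - N + \frac{71 j}{72}$)
$l = 26748$ ($l = 13652 + 13096 = 26748$)
$m{\left(16,-40 - 59 \right)} - l = \left(\left(-1\right) 16 + \frac{71 \left(-40 - 59\right)}{72}\right) - 26748 = \left(-16 + \frac{71 \left(-40 - 59\right)}{72}\right) - 26748 = \left(-16 + \frac{71}{72} \left(-99\right)\right) - 26748 = \left(-16 - \frac{781}{8}\right) - 26748 = - \frac{909}{8} - 26748 = - \frac{214893}{8}$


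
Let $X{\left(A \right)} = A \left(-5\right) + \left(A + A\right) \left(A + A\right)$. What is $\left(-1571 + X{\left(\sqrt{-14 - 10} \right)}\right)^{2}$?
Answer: $2778289 + 33340 i \sqrt{6} \approx 2.7783 \cdot 10^{6} + 81666.0 i$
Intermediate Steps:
$X{\left(A \right)} = - 5 A + 4 A^{2}$ ($X{\left(A \right)} = - 5 A + 2 A 2 A = - 5 A + 4 A^{2}$)
$\left(-1571 + X{\left(\sqrt{-14 - 10} \right)}\right)^{2} = \left(-1571 + \sqrt{-14 - 10} \left(-5 + 4 \sqrt{-14 - 10}\right)\right)^{2} = \left(-1571 + \sqrt{-24} \left(-5 + 4 \sqrt{-24}\right)\right)^{2} = \left(-1571 + 2 i \sqrt{6} \left(-5 + 4 \cdot 2 i \sqrt{6}\right)\right)^{2} = \left(-1571 + 2 i \sqrt{6} \left(-5 + 8 i \sqrt{6}\right)\right)^{2}$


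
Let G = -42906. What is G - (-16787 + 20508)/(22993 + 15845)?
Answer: -1666386949/38838 ≈ -42906.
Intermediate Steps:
G - (-16787 + 20508)/(22993 + 15845) = -42906 - (-16787 + 20508)/(22993 + 15845) = -42906 - 3721/38838 = -1666386949/38838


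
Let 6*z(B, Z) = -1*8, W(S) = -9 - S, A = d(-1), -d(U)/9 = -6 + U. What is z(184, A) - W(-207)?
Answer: -598/3 ≈ -199.33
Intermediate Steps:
d(U) = 54 - 9*U (d(U) = -9*(-6 + U) = 54 - 9*U)
A = 63 (A = 54 - 9*(-1) = 54 + 9 = 63)
z(B, Z) = -4/3 (z(B, Z) = (-1*8)/6 = (1/6)*(-8) = -4/3)
z(184, A) - W(-207) = -4/3 - (-9 - 1*(-207)) = -4/3 - (-9 + 207) = -4/3 - 1*198 = -4/3 - 198 = -598/3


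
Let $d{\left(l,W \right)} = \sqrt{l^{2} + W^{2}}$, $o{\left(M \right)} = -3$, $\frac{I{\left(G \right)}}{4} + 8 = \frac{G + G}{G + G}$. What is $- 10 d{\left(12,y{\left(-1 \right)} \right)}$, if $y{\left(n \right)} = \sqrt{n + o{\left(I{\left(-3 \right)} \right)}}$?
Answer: $- 20 \sqrt{35} \approx -118.32$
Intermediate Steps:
$I{\left(G \right)} = -28$ ($I{\left(G \right)} = -32 + 4 \frac{G + G}{G + G} = -32 + 4 \frac{2 G}{2 G} = -32 + 4 \cdot 2 G \frac{1}{2 G} = -32 + 4 \cdot 1 = -32 + 4 = -28$)
$y{\left(n \right)} = \sqrt{-3 + n}$ ($y{\left(n \right)} = \sqrt{n - 3} = \sqrt{-3 + n}$)
$d{\left(l,W \right)} = \sqrt{W^{2} + l^{2}}$
$- 10 d{\left(12,y{\left(-1 \right)} \right)} = - 10 \sqrt{\left(\sqrt{-3 - 1}\right)^{2} + 12^{2}} = - 10 \sqrt{\left(\sqrt{-4}\right)^{2} + 144} = - 10 \sqrt{\left(2 i\right)^{2} + 144} = - 10 \sqrt{-4 + 144} = - 10 \sqrt{140} = - 10 \cdot 2 \sqrt{35} = - 20 \sqrt{35}$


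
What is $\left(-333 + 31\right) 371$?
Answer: $-112042$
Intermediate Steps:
$\left(-333 + 31\right) 371 = \left(-302\right) 371 = -112042$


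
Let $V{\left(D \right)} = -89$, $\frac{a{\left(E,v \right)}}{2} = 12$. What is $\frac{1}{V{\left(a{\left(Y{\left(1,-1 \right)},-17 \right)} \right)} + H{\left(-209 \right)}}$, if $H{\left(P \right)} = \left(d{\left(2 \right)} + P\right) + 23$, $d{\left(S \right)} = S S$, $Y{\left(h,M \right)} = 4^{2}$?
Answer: $- \frac{1}{271} \approx -0.00369$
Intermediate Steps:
$Y{\left(h,M \right)} = 16$
$a{\left(E,v \right)} = 24$ ($a{\left(E,v \right)} = 2 \cdot 12 = 24$)
$d{\left(S \right)} = S^{2}$
$H{\left(P \right)} = 27 + P$ ($H{\left(P \right)} = \left(2^{2} + P\right) + 23 = \left(4 + P\right) + 23 = 27 + P$)
$\frac{1}{V{\left(a{\left(Y{\left(1,-1 \right)},-17 \right)} \right)} + H{\left(-209 \right)}} = \frac{1}{-89 + \left(27 - 209\right)} = \frac{1}{-89 - 182} = \frac{1}{-271} = - \frac{1}{271}$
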